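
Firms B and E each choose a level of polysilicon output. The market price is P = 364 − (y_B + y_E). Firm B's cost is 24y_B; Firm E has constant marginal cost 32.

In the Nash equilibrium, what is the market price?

140

Firm B's profit: π = y_B(364 − (y_B + y_E)) − 24y_B.
∂π/∂y_B = 340 − 2y_B − y_E = 0, so y_B = 170 − 0.5y_E.
By the same steps for E: y_E = 166 − 0.5y_B.
Plugging y_E into B's best response: y_B = 170 − 0.5(166 − 0.5y_B) ⇒ 0.75y_B = 87, so y_B = 116.
Then y_E = 166 − 0.5·116 = 108.
Equilibrium price: P = 364 − 224 = 140.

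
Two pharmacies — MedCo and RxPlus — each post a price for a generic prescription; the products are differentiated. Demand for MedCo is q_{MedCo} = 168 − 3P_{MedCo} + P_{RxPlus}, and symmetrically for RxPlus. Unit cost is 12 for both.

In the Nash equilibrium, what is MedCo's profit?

2488.32

MedCo's profit: π = (P_{MedCo} − 12)(168 − 3P_{MedCo} + P_{RxPlus}).
∂π/∂P_{MedCo} = 204 − 6P_{MedCo} + P_{RxPlus} = 0 ⇒ P_{MedCo} = 34 + (1/6)P_{RxPlus}.
By symmetry P_{RxPlus} = P_{MedCo}; substituting into the reaction function, (5/6)P_{MedCo} = 34 and P_{MedCo} = 40.8.
q_{MedCo} = 168 − 3·40.8 + 40.8 = 86.4.
Profit = (40.8 − 12)·86.4 = 2488.32.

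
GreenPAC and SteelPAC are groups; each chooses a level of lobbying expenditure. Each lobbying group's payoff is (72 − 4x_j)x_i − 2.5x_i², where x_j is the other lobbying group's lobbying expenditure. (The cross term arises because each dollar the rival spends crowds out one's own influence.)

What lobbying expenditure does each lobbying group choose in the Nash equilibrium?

8

GreenPAC's payoff is (72 − 4x_S)x_G − 2.5x_G².
∂π/∂x_G = 72 − 4x_S − 5x_G = 0, so x_G = 14.4 − 0.8x_S.
The game is symmetric, so in equilibrium x_S = x_G: the reaction function gives 1.8x_G = 14.4, hence x_G = 8.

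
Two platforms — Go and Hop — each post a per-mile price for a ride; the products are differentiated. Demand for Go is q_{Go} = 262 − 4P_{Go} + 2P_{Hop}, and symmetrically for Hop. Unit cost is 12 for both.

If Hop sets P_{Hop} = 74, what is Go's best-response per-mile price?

57.25

Go's profit: π = (P_{Go} − 12)(262 − 4P_{Go} + 2P_{Hop}).
∂π/∂P_{Go} = 310 − 8P_{Go} + 2P_{Hop} = 0 ⇒ P_{Go} = 38.75 + 0.25P_{Hop}.
At P_{Hop} = 74: P_{Go} = 38.75 + 0.25·74 = 57.25.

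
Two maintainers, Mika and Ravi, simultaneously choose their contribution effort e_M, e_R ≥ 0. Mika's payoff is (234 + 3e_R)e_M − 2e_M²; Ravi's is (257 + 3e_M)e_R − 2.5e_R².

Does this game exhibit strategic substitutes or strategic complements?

Expanding Mika's payoff: 234e_M + 3e_Re_M − 2e_M².
∂π/∂e_M = 234 + 3e_R − 4e_M = 0, so e_M = 58.5 + 0.75e_R.
The best-response slope de_M/de_R = 0.75 > 0: the reaction function is upward-sloping, so the choices are strategic complements.

strategic complements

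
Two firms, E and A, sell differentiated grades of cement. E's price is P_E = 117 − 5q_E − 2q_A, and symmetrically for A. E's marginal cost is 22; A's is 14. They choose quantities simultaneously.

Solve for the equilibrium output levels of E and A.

7.75, 8.75

Firm E's profit: π = q_E(117 − 5q_E − 2q_A) − 22q_E.
∂π/∂q_E = 95 − 10q_E − 2q_A = 0 ⇒ q_E = 9.5 − 0.2q_A.
Similarly q_A = 10.3 − 0.2q_E.
Plugging q_A into E's best response: q_E = 9.5 − 0.2(10.3 − 0.2q_E) ⇒ 0.96q_E = 7.44, so q_E = 7.75.
Then q_A = 10.3 − 0.2·7.75 = 8.75.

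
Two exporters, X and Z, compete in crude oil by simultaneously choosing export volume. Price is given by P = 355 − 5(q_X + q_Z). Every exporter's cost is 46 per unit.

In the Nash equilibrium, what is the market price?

Exporter X's profit: π = q_X(355 − 5(q_X + q_Z)) − 46q_X.
∂π/∂q_X = 309 − 10q_X − 5q_Z = 0, so q_X = 30.9 − 0.5q_Z.
Setting q_X = q_Z in the reaction function: q_X = 30.9 − 0.5q_X, so q_X = 30.9 / 1.5 = 20.6.
Equilibrium price: P = 355 − 5·41.2 = 149.

149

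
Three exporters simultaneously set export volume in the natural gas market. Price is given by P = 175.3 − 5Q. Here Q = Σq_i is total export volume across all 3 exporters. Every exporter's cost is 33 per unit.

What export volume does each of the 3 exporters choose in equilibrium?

7.115

A representative exporter's profit is π_i = q_i(175.3 − 5Q) − 33q_i, with Q = q_i + Σ_{j≠i} q_j.
First-order condition: 142.3 − 10q_i − 5Σ_{j≠i} q_j = 0.
In a symmetric equilibrium every exporter chooses the same q, so Σ_{j≠i} q_j = 2q. The condition becomes 142.3 − 20q = 0, giving q = 142.3/20 = 7.115.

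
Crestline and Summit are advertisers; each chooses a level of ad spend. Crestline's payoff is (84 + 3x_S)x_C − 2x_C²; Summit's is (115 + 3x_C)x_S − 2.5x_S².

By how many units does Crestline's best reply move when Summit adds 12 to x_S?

9

Expanding Crestline's payoff: 84x_C + 3x_Sx_C − 2x_C².
∂π/∂x_C = 84 + 3x_S − 4x_C = 0, so x_C = 21 + 0.75x_S.
The reaction-function slope is 0.75, so a 12-unit rise in x_S moves x_C by 0.75 × 12 = 9. Crestline's best response rises — the actions are strategic complements.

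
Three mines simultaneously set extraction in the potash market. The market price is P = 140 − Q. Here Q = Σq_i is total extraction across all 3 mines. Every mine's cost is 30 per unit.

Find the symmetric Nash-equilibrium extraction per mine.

A representative mine's profit is π_i = q_i(140 − Q) − 30q_i, with Q = q_i + Σ_{j≠i} q_j.
First-order condition: 110 − 2q_i − Σ_{j≠i} q_j = 0.
With identical mines, set every q_j = q: then 110 − 2q − 2q = 0, i.e. q = 110/4 = 27.5.

27.5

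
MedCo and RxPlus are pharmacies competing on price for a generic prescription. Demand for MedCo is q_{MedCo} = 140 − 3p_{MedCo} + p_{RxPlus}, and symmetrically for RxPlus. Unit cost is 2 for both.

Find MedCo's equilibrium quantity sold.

81.6

MedCo's profit: π = (p_{MedCo} − 2)(140 − 3p_{MedCo} + p_{RxPlus}).
∂π/∂p_{MedCo} = 146 − 6p_{MedCo} + p_{RxPlus} = 0 ⇒ p_{MedCo} = 73/3 + (1/6)p_{RxPlus}.
By symmetry p_{RxPlus} = p_{MedCo}; substituting into the reaction function, (5/6)p_{MedCo} = 73/3 and p_{MedCo} = 29.2.
q_{MedCo} = 140 − 3·29.2 + 29.2 = 81.6.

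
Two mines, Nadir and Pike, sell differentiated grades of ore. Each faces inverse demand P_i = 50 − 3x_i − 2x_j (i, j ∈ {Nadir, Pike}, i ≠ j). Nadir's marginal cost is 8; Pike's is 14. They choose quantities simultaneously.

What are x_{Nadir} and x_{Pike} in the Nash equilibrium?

5.625, 4.125

Mine Nadir's profit: π = x_{Nadir}(50 − 3x_{Nadir} − 2x_{Pike}) − 8x_{Nadir}.
∂π/∂x_{Nadir} = 42 − 6x_{Nadir} − 2x_{Pike} = 0 ⇒ x_{Nadir} = 7 − (1/3)x_{Pike}.
Similarly x_{Pike} = 6 − (1/3)x_{Nadir}.
Plugging x_{Pike} into Nadir's best response: x_{Nadir} = 7 − (1/3)(6 − (1/3)x_{Nadir}) ⇒ (8/9)x_{Nadir} = 5, so x_{Nadir} = 5.625.
Then x_{Pike} = 6 − (1/3)·5.625 = 4.125.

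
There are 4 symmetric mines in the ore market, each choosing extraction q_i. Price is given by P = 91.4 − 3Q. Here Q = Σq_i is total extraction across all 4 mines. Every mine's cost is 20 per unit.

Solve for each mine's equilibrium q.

4.76

A representative mine's profit is π_i = q_i(91.4 − 3Q) − 20q_i, with Q = q_i + Σ_{j≠i} q_j.
First-order condition: 71.4 − 6q_i − 3Σ_{j≠i} q_j = 0.
With identical mines, set every q_j = q: then 71.4 − 6q − 9q = 0, i.e. q = 71.4/15 = 4.76.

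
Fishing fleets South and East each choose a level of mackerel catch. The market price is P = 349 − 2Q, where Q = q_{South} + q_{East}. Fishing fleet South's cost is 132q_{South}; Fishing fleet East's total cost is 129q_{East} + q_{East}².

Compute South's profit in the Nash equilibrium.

Fishing fleet South's profit: π = q_{South}(349 − 2(q_{South} + q_{East})) − 132q_{South}.
∂π/∂q_{South} = 217 − 4q_{South} − 2q_{East} = 0, so q_{South} = 54.25 − 0.5q_{East}.
For East: ∂π/∂q_{East} = 220 − 6q_{East} − 2q_{South} = 0 ⇒ q_{East} = 110/3 − (1/3)q_{South}.
Solving the two reaction functions simultaneously: (1 − (−0.5)(−1/3))q_{South} = 54.25 − 0.5·(110/3), so (5/6)q_{South} = 431/12 and q_{South} = 43.1.
Then q_{East} = 110/3 − (1/3)·43.1 = 22.3.
Price P = 349 − 2·65.4 = 218.2.
South's profit: (218.2 − 132)·43.1 = 3715.22.

3715.22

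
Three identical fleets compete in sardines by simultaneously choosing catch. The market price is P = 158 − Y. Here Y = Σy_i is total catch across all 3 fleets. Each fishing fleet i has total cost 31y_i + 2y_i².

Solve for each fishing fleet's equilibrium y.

A representative fishing fleet's profit is π_i = y_i(158 − Y) − 31y_i − 2y_i², with Y = y_i + Σ_{j≠i} y_j.
First-order condition: 127 − 6y_i − Σ_{j≠i} y_j = 0.
With identical fishing fleets, set every y_j = y: then 127 − 6y − 2y = 0, i.e. y = 127/8 = 15.875.

15.875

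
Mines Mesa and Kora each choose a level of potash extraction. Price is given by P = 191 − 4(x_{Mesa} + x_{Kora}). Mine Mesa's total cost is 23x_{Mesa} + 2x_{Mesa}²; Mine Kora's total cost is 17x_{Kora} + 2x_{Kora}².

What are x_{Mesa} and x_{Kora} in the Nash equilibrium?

10.3125, 11.0625

Mine Mesa's profit: π = x_{Mesa}(191 − 4(x_{Mesa} + x_{Kora})) − 23x_{Mesa} − 2x_{Mesa}².
∂π/∂x_{Mesa} = 168 − 12x_{Mesa} − 4x_{Kora} = 0, so x_{Mesa} = 14 − (1/3)x_{Kora}.
By the same steps for Kora: x_{Kora} = 14.5 − (1/3)x_{Mesa}.
Plugging x_{Kora} into Mesa's best response: x_{Mesa} = 14 − (1/3)(14.5 − (1/3)x_{Mesa}) ⇒ (8/9)x_{Mesa} = 55/6, so x_{Mesa} = 10.3125.
Then x_{Kora} = 14.5 − (1/3)·10.3125 = 11.0625.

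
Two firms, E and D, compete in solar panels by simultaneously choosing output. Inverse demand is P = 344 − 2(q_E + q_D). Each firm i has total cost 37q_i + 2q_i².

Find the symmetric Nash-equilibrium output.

30.7

Firm E's profit: π = q_E(344 − 2(q_E + q_D)) − 37q_E − 2q_E².
∂π/∂q_E = 307 − 8q_E − 2q_D = 0, so q_E = 38.375 − 0.25q_D.
Setting q_E = q_D in the reaction function: q_E = 38.375 − 0.25q_E, so q_E = 38.375 / 1.25 = 30.7.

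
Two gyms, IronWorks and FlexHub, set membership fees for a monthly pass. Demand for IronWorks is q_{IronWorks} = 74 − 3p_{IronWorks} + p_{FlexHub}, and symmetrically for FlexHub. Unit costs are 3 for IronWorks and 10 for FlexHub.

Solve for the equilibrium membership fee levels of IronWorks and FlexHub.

IronWorks's profit: π = (p_{IronWorks} − 3)(74 − 3p_{IronWorks} + p_{FlexHub}).
∂π/∂p_{IronWorks} = 83 − 6p_{IronWorks} + p_{FlexHub} = 0 ⇒ p_{IronWorks} = 83/6 + (1/6)p_{FlexHub}.
Similarly p_{FlexHub} = 52/3 + (1/6)p_{IronWorks}.
Plugging p_{FlexHub} into IronWorks's best response: p_{IronWorks} = 83/6 + (1/6)(52/3 + (1/6)p_{IronWorks}) ⇒ (35/36)p_{IronWorks} = 301/18, so p_{IronWorks} = 17.2.
Then p_{FlexHub} = 52/3 + (1/6)·17.2 = 20.2.

17.2, 20.2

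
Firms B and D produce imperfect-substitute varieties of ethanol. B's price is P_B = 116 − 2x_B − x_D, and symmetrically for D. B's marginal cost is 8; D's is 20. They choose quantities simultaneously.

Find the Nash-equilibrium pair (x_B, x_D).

Firm B's profit: π = x_B(116 − 2x_B − x_D) − 8x_B.
∂π/∂x_B = 108 − 4x_B − x_D = 0 ⇒ x_B = 27 − 0.25x_D.
Similarly x_D = 24 − 0.25x_B.
Solving the two reaction functions simultaneously: (1 − (−0.25)(−0.25))x_B = 27 − 0.25·24, so 0.9375x_B = 21 and x_B = 22.4.
Then x_D = 24 − 0.25·22.4 = 18.4.

22.4, 18.4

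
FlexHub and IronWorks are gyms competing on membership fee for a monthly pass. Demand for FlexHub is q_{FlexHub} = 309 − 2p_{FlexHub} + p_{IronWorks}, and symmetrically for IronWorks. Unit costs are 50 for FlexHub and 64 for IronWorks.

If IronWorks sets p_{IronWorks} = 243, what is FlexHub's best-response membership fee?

163

FlexHub's profit: π = (p_{FlexHub} − 50)(309 − 2p_{FlexHub} + p_{IronWorks}).
∂π/∂p_{FlexHub} = 409 − 4p_{FlexHub} + p_{IronWorks} = 0 ⇒ p_{FlexHub} = 102.25 + 0.25p_{IronWorks}.
At p_{IronWorks} = 243: p_{FlexHub} = 102.25 + 0.25·243 = 163.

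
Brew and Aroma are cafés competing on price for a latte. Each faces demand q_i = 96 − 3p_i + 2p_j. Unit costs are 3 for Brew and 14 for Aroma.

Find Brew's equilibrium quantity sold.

75.9375

Brew's profit: π = (p_{Brew} − 3)(96 − 3p_{Brew} + 2p_{Aroma}).
∂π/∂p_{Brew} = 105 − 6p_{Brew} + 2p_{Aroma} = 0 ⇒ p_{Brew} = 17.5 + (1/3)p_{Aroma}.
Similarly p_{Aroma} = 23 + (1/3)p_{Brew}.
Substituting the second reaction function into the first: p_{Brew} = 17.5 + (1/3)(23 + (1/3)p_{Brew}), which gives (8/9)p_{Brew} = 151/6 ⇒ p_{Brew} = 28.3125.
Then p_{Aroma} = 23 + (1/3)·28.3125 = 32.4375.
q_{Brew} = 96 − 3·28.3125 + 2·32.4375 = 75.9375.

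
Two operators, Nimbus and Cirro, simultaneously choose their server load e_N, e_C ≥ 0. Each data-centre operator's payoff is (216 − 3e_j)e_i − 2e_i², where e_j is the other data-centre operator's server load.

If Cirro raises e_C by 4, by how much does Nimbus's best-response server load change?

Nimbus's payoff is (216 − 3e_C)e_N − 2e_N².
∂π/∂e_N = 216 − 3e_C − 4e_N = 0, so e_N = 54 − 0.75e_C.
The reaction-function slope is −0.75, so a 4-unit rise in e_C moves e_N by −0.75 × 4 = −3. Nimbus's best response falls — the actions are strategic substitutes.

-3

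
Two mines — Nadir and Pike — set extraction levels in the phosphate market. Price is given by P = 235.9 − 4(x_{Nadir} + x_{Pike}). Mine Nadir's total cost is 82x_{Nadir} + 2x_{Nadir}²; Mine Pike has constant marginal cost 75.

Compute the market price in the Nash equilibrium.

Mine Nadir's profit: π = x_{Nadir}(235.9 − 4(x_{Nadir} + x_{Pike})) − 82x_{Nadir} − 2x_{Nadir}².
∂π/∂x_{Nadir} = 153.9 − 12x_{Nadir} − 4x_{Pike} = 0, so x_{Nadir} = 12.825 − (1/3)x_{Pike}.
For Pike: ∂π/∂x_{Pike} = 160.9 − 8x_{Pike} − 4x_{Nadir} = 0 ⇒ x_{Pike} = 20.1125 − 0.5x_{Nadir}.
Solving the two reaction functions simultaneously: (1 − (−1/3)(−0.5))x_{Nadir} = 12.825 − (1/3)·20.1125, so (5/6)x_{Nadir} = 1469/240 and x_{Nadir} = 7.345.
Then x_{Pike} = 20.1125 − 0.5·7.345 = 16.44.
Equilibrium price: P = 235.9 − 4·23.785 = 140.76.

140.76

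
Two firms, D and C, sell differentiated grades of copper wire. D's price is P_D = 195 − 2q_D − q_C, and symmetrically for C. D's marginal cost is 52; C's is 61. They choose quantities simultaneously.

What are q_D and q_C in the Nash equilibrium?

29.2, 26.2

Firm D's profit: π = q_D(195 − 2q_D − q_C) − 52q_D.
∂π/∂q_D = 143 − 4q_D − q_C = 0 ⇒ q_D = 35.75 − 0.25q_C.
Similarly q_C = 33.5 − 0.25q_D.
Substituting the second reaction function into the first: q_D = 35.75 − 0.25(33.5 − 0.25q_D), which gives 0.9375q_D = 27.375 ⇒ q_D = 29.2.
Then q_C = 33.5 − 0.25·29.2 = 26.2.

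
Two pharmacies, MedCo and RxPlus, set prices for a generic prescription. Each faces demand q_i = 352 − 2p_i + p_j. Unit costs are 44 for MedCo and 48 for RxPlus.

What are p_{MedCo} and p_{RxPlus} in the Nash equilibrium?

MedCo's profit: π = (p_{MedCo} − 44)(352 − 2p_{MedCo} + p_{RxPlus}).
∂π/∂p_{MedCo} = 440 − 4p_{MedCo} + p_{RxPlus} = 0 ⇒ p_{MedCo} = 110 + 0.25p_{RxPlus}.
Similarly p_{RxPlus} = 112 + 0.25p_{MedCo}.
Substituting the second reaction function into the first: p_{MedCo} = 110 + 0.25(112 + 0.25p_{MedCo}), which gives 0.9375p_{MedCo} = 138 ⇒ p_{MedCo} = 147.2.
Then p_{RxPlus} = 112 + 0.25·147.2 = 148.8.

147.2, 148.8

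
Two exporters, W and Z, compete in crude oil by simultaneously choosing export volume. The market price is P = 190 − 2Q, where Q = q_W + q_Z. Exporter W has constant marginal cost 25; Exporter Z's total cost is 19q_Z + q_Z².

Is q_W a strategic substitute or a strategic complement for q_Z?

strategic substitutes

Exporter W's profit: π = q_W(190 − 2(q_W + q_Z)) − 25q_W.
∂π/∂q_W = 165 − 4q_W − 2q_Z = 0, so q_W = 41.25 − 0.5q_Z.
The best-response slope dq_W/dq_Z = −0.5 < 0: the reaction function is downward-sloping, so the choices are strategic substitutes.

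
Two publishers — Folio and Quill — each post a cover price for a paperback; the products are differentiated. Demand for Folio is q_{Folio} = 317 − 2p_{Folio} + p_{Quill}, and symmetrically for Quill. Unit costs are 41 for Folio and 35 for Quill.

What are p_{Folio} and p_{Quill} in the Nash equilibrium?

132.2, 129.8

Folio's profit: π = (p_{Folio} − 41)(317 − 2p_{Folio} + p_{Quill}).
∂π/∂p_{Folio} = 399 − 4p_{Folio} + p_{Quill} = 0 ⇒ p_{Folio} = 99.75 + 0.25p_{Quill}.
Similarly p_{Quill} = 96.75 + 0.25p_{Folio}.
Substituting the second reaction function into the first: p_{Folio} = 99.75 + 0.25(96.75 + 0.25p_{Folio}), which gives 0.9375p_{Folio} = 123.9375 ⇒ p_{Folio} = 132.2.
Then p_{Quill} = 96.75 + 0.25·132.2 = 129.8.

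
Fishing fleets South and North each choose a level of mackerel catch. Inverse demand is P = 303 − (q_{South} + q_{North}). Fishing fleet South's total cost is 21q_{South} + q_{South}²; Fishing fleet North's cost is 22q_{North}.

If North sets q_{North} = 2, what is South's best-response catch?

Fishing fleet South's profit: π = q_{South}(303 − (q_{South} + q_{North})) − 21q_{South} − q_{South}².
∂π/∂q_{South} = 282 − 4q_{South} − q_{North} = 0, so q_{South} = 70.5 − 0.25q_{North}.
At q_{North} = 2: q_{South} = 70.5 − 0.25·2 = 70.

70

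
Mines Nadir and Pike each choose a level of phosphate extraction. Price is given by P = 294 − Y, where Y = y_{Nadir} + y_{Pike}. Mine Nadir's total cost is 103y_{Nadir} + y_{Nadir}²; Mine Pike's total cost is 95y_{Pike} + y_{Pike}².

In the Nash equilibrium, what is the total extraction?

78

Mine Nadir's profit: π = y_{Nadir}(294 − (y_{Nadir} + y_{Pike})) − 103y_{Nadir} − y_{Nadir}².
∂π/∂y_{Nadir} = 191 − 4y_{Nadir} − y_{Pike} = 0, so y_{Nadir} = 47.75 − 0.25y_{Pike}.
By the same steps for Pike: y_{Pike} = 49.75 − 0.25y_{Nadir}.
Solving the two reaction functions simultaneously: (1 − (−0.25)(−0.25))y_{Nadir} = 47.75 − 0.25·49.75, so 0.9375y_{Nadir} = 35.3125 and y_{Nadir} = 113/3.
Then y_{Pike} = 49.75 − 0.25·(113/3) = 121/3.
Total extraction: 113/3 + 121/3 = 78.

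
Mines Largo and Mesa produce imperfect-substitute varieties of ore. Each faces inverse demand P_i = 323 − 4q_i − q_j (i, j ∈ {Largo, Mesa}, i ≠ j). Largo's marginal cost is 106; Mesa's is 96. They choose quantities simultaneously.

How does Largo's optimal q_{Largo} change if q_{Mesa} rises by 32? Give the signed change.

-4

Mine Largo's profit: π = q_{Largo}(323 − 4q_{Largo} − q_{Mesa}) − 106q_{Largo}.
∂π/∂q_{Largo} = 217 − 8q_{Largo} − q_{Mesa} = 0 ⇒ q_{Largo} = 27.125 − 0.125q_{Mesa}.
The reaction-function slope is −0.125, so a 32-unit rise in q_{Mesa} moves q_{Largo} by −0.125 × 32 = −4. Largo's best response falls — the actions are strategic substitutes.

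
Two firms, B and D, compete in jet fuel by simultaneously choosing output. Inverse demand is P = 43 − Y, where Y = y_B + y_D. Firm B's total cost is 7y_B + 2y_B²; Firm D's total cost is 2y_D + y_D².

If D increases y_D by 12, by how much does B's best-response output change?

Firm B's profit: π = y_B(43 − (y_B + y_D)) − 7y_B − 2y_B².
∂π/∂y_B = 36 − 6y_B − y_D = 0, so y_B = 6 − (1/6)y_D.
The reaction-function slope is −1/6, so a 12-unit rise in y_D moves y_B by −1/6 × 12 = −2. B's best response falls — the actions are strategic substitutes.

-2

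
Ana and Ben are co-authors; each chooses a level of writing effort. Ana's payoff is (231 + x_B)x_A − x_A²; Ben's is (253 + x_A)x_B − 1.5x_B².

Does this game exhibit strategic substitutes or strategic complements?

strategic complements

Expanding Ana's payoff: 231x_A + x_Bx_A − x_A².
∂π/∂x_A = 231 + x_B − 2x_A = 0, so x_A = 115.5 + 0.5x_B.
The best-response slope dx_A/dx_B = 0.5 > 0: the reaction function is upward-sloping, so the choices are strategic complements.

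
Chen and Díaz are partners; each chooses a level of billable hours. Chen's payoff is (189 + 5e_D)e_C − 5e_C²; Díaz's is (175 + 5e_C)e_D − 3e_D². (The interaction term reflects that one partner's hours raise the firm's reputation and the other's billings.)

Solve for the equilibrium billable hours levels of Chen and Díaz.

57.4, 77

Expanding Chen's payoff: 189e_C + 5e_De_C − 5e_C².
∂π/∂e_C = 189 + 5e_D − 10e_C = 0, so e_C = 18.9 + 0.5e_D.
Likewise for Díaz: e_D = 175/6 + (5/6)e_C.
Solving the two reaction functions simultaneously: (1 − (0.5)(5/6))e_C = 18.9 + 0.5·(175/6), so (7/12)e_C = 2009/60 and e_C = 57.4.
Then e_D = 175/6 + (5/6)·57.4 = 77.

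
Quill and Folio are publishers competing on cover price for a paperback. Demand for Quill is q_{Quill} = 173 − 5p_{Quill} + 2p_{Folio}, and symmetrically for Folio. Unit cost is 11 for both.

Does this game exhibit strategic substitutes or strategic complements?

strategic complements

Quill's profit: π = (p_{Quill} − 11)(173 − 5p_{Quill} + 2p_{Folio}).
∂π/∂p_{Quill} = 228 − 10p_{Quill} + 2p_{Folio} = 0 ⇒ p_{Quill} = 22.8 + 0.2p_{Folio}.
The best-response slope dp_{Quill}/dp_{Folio} = 0.2 > 0: the reaction function is upward-sloping, so the choices are strategic complements.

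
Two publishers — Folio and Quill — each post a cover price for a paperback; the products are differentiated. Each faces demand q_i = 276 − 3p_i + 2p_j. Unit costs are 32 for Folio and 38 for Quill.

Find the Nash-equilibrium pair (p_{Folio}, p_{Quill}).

Folio's profit: π = (p_{Folio} − 32)(276 − 3p_{Folio} + 2p_{Quill}).
∂π/∂p_{Folio} = 372 − 6p_{Folio} + 2p_{Quill} = 0 ⇒ p_{Folio} = 62 + (1/3)p_{Quill}.
Similarly p_{Quill} = 65 + (1/3)p_{Folio}.
Solving the two reaction functions simultaneously: (1 − (1/3)(1/3))p_{Folio} = 62 + (1/3)·65, so (8/9)p_{Folio} = 251/3 and p_{Folio} = 94.125.
Then p_{Quill} = 65 + (1/3)·94.125 = 96.375.

94.125, 96.375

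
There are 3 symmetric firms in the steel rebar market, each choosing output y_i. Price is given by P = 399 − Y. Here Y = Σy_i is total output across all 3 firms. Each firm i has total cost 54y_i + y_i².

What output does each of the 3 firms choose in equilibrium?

57.5

A representative firm's profit is π_i = y_i(399 − Y) − 54y_i − y_i², with Y = y_i + Σ_{j≠i} y_j.
First-order condition: 345 − 4y_i − Σ_{j≠i} y_j = 0.
With identical firms, set every y_j = y: then 345 − 4y − 2y = 0, i.e. y = 345/6 = 57.5.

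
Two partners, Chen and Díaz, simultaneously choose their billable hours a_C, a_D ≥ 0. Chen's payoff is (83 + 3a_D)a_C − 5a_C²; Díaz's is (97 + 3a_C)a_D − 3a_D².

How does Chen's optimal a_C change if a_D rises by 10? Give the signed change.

Expanding Chen's payoff: 83a_C + 3a_Da_C − 5a_C².
∂π/∂a_C = 83 + 3a_D − 10a_C = 0, so a_C = 8.3 + 0.3a_D.
The reaction-function slope is 0.3, so a 10-unit rise in a_D moves a_C by 0.3 × 10 = 3. Chen's best response rises — the actions are strategic complements.

3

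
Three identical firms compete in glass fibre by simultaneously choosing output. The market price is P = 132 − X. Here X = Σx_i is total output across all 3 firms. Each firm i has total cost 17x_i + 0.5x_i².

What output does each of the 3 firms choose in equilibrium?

23

A representative firm's profit is π_i = x_i(132 − X) − 17x_i − 0.5x_i², with X = x_i + Σ_{j≠i} x_j.
First-order condition: 115 − 3x_i − Σ_{j≠i} x_j = 0.
In a symmetric equilibrium every firm chooses the same x, so Σ_{j≠i} x_j = 2x. The condition becomes 115 − 5x = 0, giving x = 115/5 = 23.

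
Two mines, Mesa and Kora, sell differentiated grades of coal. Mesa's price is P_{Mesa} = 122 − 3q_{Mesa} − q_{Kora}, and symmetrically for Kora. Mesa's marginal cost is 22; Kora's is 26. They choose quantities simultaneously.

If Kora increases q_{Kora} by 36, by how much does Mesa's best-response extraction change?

Mine Mesa's profit: π = q_{Mesa}(122 − 3q_{Mesa} − q_{Kora}) − 22q_{Mesa}.
∂π/∂q_{Mesa} = 100 − 6q_{Mesa} − q_{Kora} = 0 ⇒ q_{Mesa} = 50/3 − (1/6)q_{Kora}.
The reaction-function slope is −1/6, so a 36-unit rise in q_{Kora} moves q_{Mesa} by −1/6 × 36 = −6. Mesa's best response falls — the actions are strategic substitutes.

-6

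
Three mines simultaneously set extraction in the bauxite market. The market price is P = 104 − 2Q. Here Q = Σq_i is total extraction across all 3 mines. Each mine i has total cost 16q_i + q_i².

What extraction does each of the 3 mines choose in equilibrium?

8.8

A representative mine's profit is π_i = q_i(104 − 2Q) − 16q_i − q_i², with Q = q_i + Σ_{j≠i} q_j.
First-order condition: 88 − 6q_i − 2Σ_{j≠i} q_j = 0.
In a symmetric equilibrium every mine chooses the same q, so Σ_{j≠i} q_j = 2q. The condition becomes 88 − 10q = 0, giving q = 88/10 = 8.8.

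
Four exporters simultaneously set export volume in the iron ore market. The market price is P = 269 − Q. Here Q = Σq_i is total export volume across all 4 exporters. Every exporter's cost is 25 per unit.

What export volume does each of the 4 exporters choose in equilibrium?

A representative exporter's profit is π_i = q_i(269 − Q) − 25q_i, with Q = q_i + Σ_{j≠i} q_j.
First-order condition: 244 − 2q_i − Σ_{j≠i} q_j = 0.
With identical exporters, set every q_j = q: then 244 − 2q − 3q = 0, i.e. q = 244/5 = 48.8.

48.8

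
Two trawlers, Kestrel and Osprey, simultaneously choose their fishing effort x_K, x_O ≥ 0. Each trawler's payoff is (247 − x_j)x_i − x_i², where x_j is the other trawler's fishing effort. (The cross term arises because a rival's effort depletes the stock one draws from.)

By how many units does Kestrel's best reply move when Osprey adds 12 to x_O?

-6

Kestrel's payoff is (247 − x_O)x_K − x_K².
∂π/∂x_K = 247 − x_O − 2x_K = 0, so x_K = 123.5 − 0.5x_O.
The reaction-function slope is −0.5, so a 12-unit rise in x_O moves x_K by −0.5 × 12 = −6. Kestrel's best response falls — the actions are strategic substitutes.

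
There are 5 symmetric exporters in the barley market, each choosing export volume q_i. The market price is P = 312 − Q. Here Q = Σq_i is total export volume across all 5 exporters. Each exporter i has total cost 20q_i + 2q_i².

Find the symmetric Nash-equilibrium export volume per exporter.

29.2

A representative exporter's profit is π_i = q_i(312 − Q) − 20q_i − 2q_i², with Q = q_i + Σ_{j≠i} q_j.
First-order condition: 292 − 6q_i − Σ_{j≠i} q_j = 0.
With identical exporters, set every q_j = q: then 292 − 6q − 4q = 0, i.e. q = 292/10 = 29.2.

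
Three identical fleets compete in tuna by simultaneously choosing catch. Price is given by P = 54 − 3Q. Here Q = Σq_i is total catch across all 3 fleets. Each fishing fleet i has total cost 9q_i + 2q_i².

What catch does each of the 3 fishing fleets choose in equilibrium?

2.8125

A representative fishing fleet's profit is π_i = q_i(54 − 3Q) − 9q_i − 2q_i², with Q = q_i + Σ_{j≠i} q_j.
First-order condition: 45 − 10q_i − 3Σ_{j≠i} q_j = 0.
Imposing symmetry (q_j = q for all j) turns Σ_{j≠i} q_j into 2q, so 45 = 16q and q = 2.8125.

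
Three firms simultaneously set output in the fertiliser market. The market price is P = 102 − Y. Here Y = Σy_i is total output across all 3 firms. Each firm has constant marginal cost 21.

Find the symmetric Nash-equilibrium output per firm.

20.25

A representative firm's profit is π_i = y_i(102 − Y) − 21y_i, with Y = y_i + Σ_{j≠i} y_j.
First-order condition: 81 − 2y_i − Σ_{j≠i} y_j = 0.
Imposing symmetry (y_j = y for all j) turns Σ_{j≠i} y_j into 2y, so 81 = 4y and y = 20.25.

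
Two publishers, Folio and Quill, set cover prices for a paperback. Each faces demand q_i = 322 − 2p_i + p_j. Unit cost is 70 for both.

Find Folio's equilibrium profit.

14112

Folio's profit: π = (p_{Folio} − 70)(322 − 2p_{Folio} + p_{Quill}).
∂π/∂p_{Folio} = 462 − 4p_{Folio} + p_{Quill} = 0 ⇒ p_{Folio} = 115.5 + 0.25p_{Quill}.
Setting p_{Folio} = p_{Quill} in the reaction function: p_{Folio} = 115.5 + 0.25p_{Folio}, so p_{Folio} = 115.5 / 0.75 = 154.
q_{Folio} = 322 − 2·154 + 154 = 168.
Profit = (154 − 70)·168 = 14112.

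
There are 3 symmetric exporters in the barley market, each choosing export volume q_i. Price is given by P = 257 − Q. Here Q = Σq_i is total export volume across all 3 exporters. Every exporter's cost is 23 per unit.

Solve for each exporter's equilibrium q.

58.5

A representative exporter's profit is π_i = q_i(257 − Q) − 23q_i, with Q = q_i + Σ_{j≠i} q_j.
First-order condition: 234 − 2q_i − Σ_{j≠i} q_j = 0.
In a symmetric equilibrium every exporter chooses the same q, so Σ_{j≠i} q_j = 2q. The condition becomes 234 − 4q = 0, giving q = 234/4 = 58.5.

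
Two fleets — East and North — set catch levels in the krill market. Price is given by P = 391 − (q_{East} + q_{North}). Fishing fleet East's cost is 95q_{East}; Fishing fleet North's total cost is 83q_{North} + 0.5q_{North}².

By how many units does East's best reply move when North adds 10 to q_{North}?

Fishing fleet East's profit: π = q_{East}(391 − (q_{East} + q_{North})) − 95q_{East}.
∂π/∂q_{East} = 296 − 2q_{East} − q_{North} = 0, so q_{East} = 148 − 0.5q_{North}.
The reaction-function slope is −0.5, so a 10-unit rise in q_{North} moves q_{East} by −0.5 × 10 = −5. East's best response falls — the actions are strategic substitutes.

-5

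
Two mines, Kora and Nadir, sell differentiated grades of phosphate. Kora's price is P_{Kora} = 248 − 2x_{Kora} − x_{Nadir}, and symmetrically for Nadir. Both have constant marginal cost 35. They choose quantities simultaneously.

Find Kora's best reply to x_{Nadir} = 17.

49

Mine Kora's profit: π = x_{Kora}(248 − 2x_{Kora} − x_{Nadir}) − 35x_{Kora}.
∂π/∂x_{Kora} = 213 − 4x_{Kora} − x_{Nadir} = 0 ⇒ x_{Kora} = 53.25 − 0.25x_{Nadir}.
At x_{Nadir} = 17: x_{Kora} = 53.25 − 0.25·17 = 49.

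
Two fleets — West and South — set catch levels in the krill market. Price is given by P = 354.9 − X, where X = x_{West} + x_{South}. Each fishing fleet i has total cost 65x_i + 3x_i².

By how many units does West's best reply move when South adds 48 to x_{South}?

Fishing fleet West's profit: π = x_{West}(354.9 − (x_{West} + x_{South})) − 65x_{West} − 3x_{West}².
∂π/∂x_{West} = 289.9 − 8x_{West} − x_{South} = 0, so x_{West} = 36.2375 − 0.125x_{South}.
The reaction-function slope is −0.125, so a 48-unit rise in x_{South} moves x_{West} by −0.125 × 48 = −6. West's best response falls — the actions are strategic substitutes.

-6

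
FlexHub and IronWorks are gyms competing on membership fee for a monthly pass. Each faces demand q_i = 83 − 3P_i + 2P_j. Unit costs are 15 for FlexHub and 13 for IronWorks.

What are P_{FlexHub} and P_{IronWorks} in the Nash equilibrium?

FlexHub's profit: π = (P_{FlexHub} − 15)(83 − 3P_{FlexHub} + 2P_{IronWorks}).
∂π/∂P_{FlexHub} = 128 − 6P_{FlexHub} + 2P_{IronWorks} = 0 ⇒ P_{FlexHub} = 64/3 + (1/3)P_{IronWorks}.
Similarly P_{IronWorks} = 61/3 + (1/3)P_{FlexHub}.
Solving the two reaction functions simultaneously: (1 − (1/3)(1/3))P_{FlexHub} = 64/3 + (1/3)·(61/3), so (8/9)P_{FlexHub} = 253/9 and P_{FlexHub} = 31.625.
Then P_{IronWorks} = 61/3 + (1/3)·31.625 = 30.875.

31.625, 30.875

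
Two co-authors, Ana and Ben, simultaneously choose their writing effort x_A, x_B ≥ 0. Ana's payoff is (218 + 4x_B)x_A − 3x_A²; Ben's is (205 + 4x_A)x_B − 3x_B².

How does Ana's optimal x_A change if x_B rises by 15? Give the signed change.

10

Expanding Ana's payoff: 218x_A + 4x_Bx_A − 3x_A².
∂π/∂x_A = 218 + 4x_B − 6x_A = 0, so x_A = 109/3 + (2/3)x_B.
The reaction-function slope is 2/3, so a 15-unit rise in x_B moves x_A by 2/3 × 15 = 10. Ana's best response rises — the actions are strategic complements.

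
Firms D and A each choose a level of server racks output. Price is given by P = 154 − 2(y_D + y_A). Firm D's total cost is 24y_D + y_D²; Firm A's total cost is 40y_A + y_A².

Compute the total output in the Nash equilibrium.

30.5

Firm D's profit: π = y_D(154 − 2(y_D + y_A)) − 24y_D − y_D².
∂π/∂y_D = 130 − 6y_D − 2y_A = 0, so y_D = 65/3 − (1/3)y_A.
By the same steps for A: y_A = 19 − (1/3)y_D.
Plugging y_A into D's best response: y_D = 65/3 − (1/3)(19 − (1/3)y_D) ⇒ (8/9)y_D = 46/3, so y_D = 17.25.
Then y_A = 19 − (1/3)·17.25 = 13.25.
Total output: 17.25 + 13.25 = 30.5.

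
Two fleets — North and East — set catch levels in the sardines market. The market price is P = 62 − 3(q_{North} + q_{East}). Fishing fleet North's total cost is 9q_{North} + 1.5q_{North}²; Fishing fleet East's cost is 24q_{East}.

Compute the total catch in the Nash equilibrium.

8.6

Fishing fleet North's profit: π = q_{North}(62 − 3(q_{North} + q_{East})) − 9q_{North} − 1.5q_{North}².
∂π/∂q_{North} = 53 − 9q_{North} − 3q_{East} = 0, so q_{North} = 53/9 − (1/3)q_{East}.
For East: ∂π/∂q_{East} = 38 − 6q_{East} − 3q_{North} = 0 ⇒ q_{East} = 19/3 − 0.5q_{North}.
Solving the two reaction functions simultaneously: (1 − (−1/3)(−0.5))q_{North} = 53/9 − (1/3)·(19/3), so (5/6)q_{North} = 34/9 and q_{North} = 68/15.
Then q_{East} = 19/3 − 0.5·(68/15) = 61/15.
Total catch: 68/15 + 61/15 = 8.6.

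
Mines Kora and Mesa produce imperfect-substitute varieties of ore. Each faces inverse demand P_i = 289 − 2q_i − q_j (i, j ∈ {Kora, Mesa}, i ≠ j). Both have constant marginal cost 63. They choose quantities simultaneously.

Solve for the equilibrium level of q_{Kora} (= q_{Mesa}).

Mine Kora's profit: π = q_{Kora}(289 − 2q_{Kora} − q_{Mesa}) − 63q_{Kora}.
∂π/∂q_{Kora} = 226 − 4q_{Kora} − q_{Mesa} = 0 ⇒ q_{Kora} = 56.5 − 0.25q_{Mesa}.
The game is symmetric, so in equilibrium q_{Mesa} = q_{Kora}: the reaction function gives 1.25q_{Kora} = 56.5, hence q_{Kora} = 45.2.

45.2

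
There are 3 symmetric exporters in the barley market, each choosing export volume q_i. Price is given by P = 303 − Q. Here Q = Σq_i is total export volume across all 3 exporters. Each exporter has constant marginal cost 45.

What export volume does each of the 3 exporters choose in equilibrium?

A representative exporter's profit is π_i = q_i(303 − Q) − 45q_i, with Q = q_i + Σ_{j≠i} q_j.
First-order condition: 258 − 2q_i − Σ_{j≠i} q_j = 0.
In a symmetric equilibrium every exporter chooses the same q, so Σ_{j≠i} q_j = 2q. The condition becomes 258 − 4q = 0, giving q = 258/4 = 64.5.

64.5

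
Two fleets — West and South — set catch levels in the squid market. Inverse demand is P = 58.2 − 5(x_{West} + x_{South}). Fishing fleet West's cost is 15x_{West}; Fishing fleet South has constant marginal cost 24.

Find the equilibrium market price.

Fishing fleet West's profit: π = x_{West}(58.2 − 5(x_{West} + x_{South})) − 15x_{West}.
∂π/∂x_{West} = 43.2 − 10x_{West} − 5x_{South} = 0, so x_{West} = 4.32 − 0.5x_{South}.
By the same steps for South: x_{South} = 3.42 − 0.5x_{West}.
Substituting the second reaction function into the first: x_{West} = 4.32 − 0.5(3.42 − 0.5x_{West}), which gives 0.75x_{West} = 2.61 ⇒ x_{West} = 3.48.
Then x_{South} = 3.42 − 0.5·3.48 = 1.68.
Equilibrium price: P = 58.2 − 5·5.16 = 32.4.

32.4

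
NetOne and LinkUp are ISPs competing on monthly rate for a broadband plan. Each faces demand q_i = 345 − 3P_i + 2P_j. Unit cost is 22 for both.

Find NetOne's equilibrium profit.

19561.6875

NetOne's profit: π = (P_{NetOne} − 22)(345 − 3P_{NetOne} + 2P_{LinkUp}).
∂π/∂P_{NetOne} = 411 − 6P_{NetOne} + 2P_{LinkUp} = 0 ⇒ P_{NetOne} = 68.5 + (1/3)P_{LinkUp}.
By symmetry P_{LinkUp} = P_{NetOne}; substituting into the reaction function, (2/3)P_{NetOne} = 68.5 and P_{NetOne} = 102.75.
q_{NetOne} = 345 − 3·102.75 + 2·102.75 = 242.25.
Profit = (102.75 − 22)·242.25 = 19561.6875.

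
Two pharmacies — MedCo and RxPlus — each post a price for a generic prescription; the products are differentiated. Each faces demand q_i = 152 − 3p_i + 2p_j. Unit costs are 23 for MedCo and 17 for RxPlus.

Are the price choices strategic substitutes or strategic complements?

MedCo's profit: π = (p_{MedCo} − 23)(152 − 3p_{MedCo} + 2p_{RxPlus}).
∂π/∂p_{MedCo} = 221 − 6p_{MedCo} + 2p_{RxPlus} = 0 ⇒ p_{MedCo} = 221/6 + (1/3)p_{RxPlus}.
The best-response slope dp_{MedCo}/dp_{RxPlus} = 1/3 > 0: the reaction function is upward-sloping, so the choices are strategic complements.

strategic complements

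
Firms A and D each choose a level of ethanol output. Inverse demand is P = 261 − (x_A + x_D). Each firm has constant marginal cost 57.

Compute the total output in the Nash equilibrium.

136

Firm A's profit: π = x_A(261 − (x_A + x_D)) − 57x_A.
∂π/∂x_A = 204 − 2x_A − x_D = 0, so x_A = 102 − 0.5x_D.
The game is symmetric, so in equilibrium x_D = x_A: the reaction function gives 1.5x_A = 102, hence x_A = 68.
Total output: 68 + 68 = 136.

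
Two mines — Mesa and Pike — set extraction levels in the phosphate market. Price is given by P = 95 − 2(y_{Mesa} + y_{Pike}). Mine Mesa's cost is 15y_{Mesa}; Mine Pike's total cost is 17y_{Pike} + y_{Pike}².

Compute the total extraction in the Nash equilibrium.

23.8

Mine Mesa's profit: π = y_{Mesa}(95 − 2(y_{Mesa} + y_{Pike})) − 15y_{Mesa}.
∂π/∂y_{Mesa} = 80 − 4y_{Mesa} − 2y_{Pike} = 0, so y_{Mesa} = 20 − 0.5y_{Pike}.
For Pike: ∂π/∂y_{Pike} = 78 − 6y_{Pike} − 2y_{Mesa} = 0 ⇒ y_{Pike} = 13 − (1/3)y_{Mesa}.
Solving the two reaction functions simultaneously: (1 − (−0.5)(−1/3))y_{Mesa} = 20 − 0.5·13, so (5/6)y_{Mesa} = 13.5 and y_{Mesa} = 16.2.
Then y_{Pike} = 13 − (1/3)·16.2 = 7.6.
Total extraction: 16.2 + 7.6 = 23.8.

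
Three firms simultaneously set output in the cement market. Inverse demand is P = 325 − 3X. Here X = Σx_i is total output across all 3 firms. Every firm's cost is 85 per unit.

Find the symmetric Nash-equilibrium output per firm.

20

A representative firm's profit is π_i = x_i(325 − 3X) − 85x_i, with X = x_i + Σ_{j≠i} x_j.
First-order condition: 240 − 6x_i − 3Σ_{j≠i} x_j = 0.
With identical firms, set every x_j = x: then 240 − 6x − 6x = 0, i.e. x = 240/12 = 20.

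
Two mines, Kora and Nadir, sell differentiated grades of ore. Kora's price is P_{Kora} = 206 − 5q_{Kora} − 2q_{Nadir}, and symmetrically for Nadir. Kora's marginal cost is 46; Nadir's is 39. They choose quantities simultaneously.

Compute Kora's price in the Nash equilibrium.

Mine Kora's profit: π = q_{Kora}(206 − 5q_{Kora} − 2q_{Nadir}) − 46q_{Kora}.
∂π/∂q_{Kora} = 160 − 10q_{Kora} − 2q_{Nadir} = 0 ⇒ q_{Kora} = 16 − 0.2q_{Nadir}.
Similarly q_{Nadir} = 16.7 − 0.2q_{Kora}.
Plugging q_{Nadir} into Kora's best response: q_{Kora} = 16 − 0.2(16.7 − 0.2q_{Kora}) ⇒ 0.96q_{Kora} = 12.66, so q_{Kora} = 13.1875.
Then q_{Nadir} = 16.7 − 0.2·13.1875 = 14.0625.
P_{Kora} = 206 − 5·13.1875 − 2·14.0625 = 111.9375.

111.9375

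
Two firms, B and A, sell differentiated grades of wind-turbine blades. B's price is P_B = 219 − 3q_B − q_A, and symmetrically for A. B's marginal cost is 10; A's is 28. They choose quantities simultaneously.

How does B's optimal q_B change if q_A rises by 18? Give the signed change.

-3

Firm B's profit: π = q_B(219 − 3q_B − q_A) − 10q_B.
∂π/∂q_B = 209 − 6q_B − q_A = 0 ⇒ q_B = 209/6 − (1/6)q_A.
The reaction-function slope is −1/6, so an 18-unit rise in q_A moves q_B by −1/6 × 18 = −3. B's best response falls — the actions are strategic substitutes.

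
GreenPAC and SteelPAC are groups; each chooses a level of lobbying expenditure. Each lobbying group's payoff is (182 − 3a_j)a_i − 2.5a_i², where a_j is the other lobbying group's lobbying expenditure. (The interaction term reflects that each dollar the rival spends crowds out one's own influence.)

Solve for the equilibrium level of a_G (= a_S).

22.75

GreenPAC's payoff is (182 − 3a_S)a_G − 2.5a_G².
∂π/∂a_G = 182 − 3a_S − 5a_G = 0, so a_G = 36.4 − 0.6a_S.
The game is symmetric, so in equilibrium a_S = a_G: the reaction function gives 1.6a_G = 36.4, hence a_G = 22.75.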